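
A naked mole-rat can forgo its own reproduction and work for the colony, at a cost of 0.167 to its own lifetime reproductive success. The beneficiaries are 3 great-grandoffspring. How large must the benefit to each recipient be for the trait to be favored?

0.4453

r to a great-grandoffspring = 0.125 (three parent–offspring links: r = (1/2)^3 = 1/8).
Hamilton's rule with n recipients of equal r: n·r·B > C, so B > C/(n·r) = 0.167/(3·0.125) = 0.4453.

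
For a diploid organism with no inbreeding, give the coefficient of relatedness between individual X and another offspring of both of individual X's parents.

Each parent–offspring link contributes a factor of 1/2, and independent paths through distinct common ancestors add.
Full sibs share both parents — two paths of length 2: r = 2·(1/2)^2 = 1/2.

0.5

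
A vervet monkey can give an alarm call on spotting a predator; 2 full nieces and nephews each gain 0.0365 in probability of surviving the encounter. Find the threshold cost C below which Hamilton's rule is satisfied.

0.01825

r to a full niece or nephew = 0.25 (full aunt/uncle↔niece/nephew: two paths of length 3 through the shared grandparent pair: r = 2·(1/2)^3 = 1/4).
Hamilton's rule: n·r·B > C, so the trait is favored while C < n·r·B = 2·0.25·0.0365 = 0.01825.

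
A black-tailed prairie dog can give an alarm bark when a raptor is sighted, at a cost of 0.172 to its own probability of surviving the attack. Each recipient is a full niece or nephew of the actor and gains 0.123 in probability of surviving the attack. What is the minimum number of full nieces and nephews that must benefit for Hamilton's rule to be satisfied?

r to a full niece or nephew = 1/4 (full aunt/uncle↔niece/nephew: two paths of length 3 through the shared grandparent pair: r = 2·(1/2)^3 = 1/4).
Hamilton's rule: n·r·B > C  ⇒  n > C/(r·B) = 0.172/(0.25·0.123) = 5.593.
The smallest integer exceeding 5.593 is 6.

6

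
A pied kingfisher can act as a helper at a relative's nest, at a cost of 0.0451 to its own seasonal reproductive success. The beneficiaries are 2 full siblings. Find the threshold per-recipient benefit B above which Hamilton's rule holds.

r to a full sibling = 1/2 (full sibs share both parents — two paths of length 2: r = 2·(1/2)^2 = 1/2).
Hamilton's rule with n recipients of equal r: n·r·B > C, so B > C/(n·r) = 0.0451/(2·0.5) = 0.0451.

0.0451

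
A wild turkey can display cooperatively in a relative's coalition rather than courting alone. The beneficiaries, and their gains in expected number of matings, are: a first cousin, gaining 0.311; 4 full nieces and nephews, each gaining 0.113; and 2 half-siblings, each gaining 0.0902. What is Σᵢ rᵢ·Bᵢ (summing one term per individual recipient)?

0.196975

r to a first cousin = 1/8 (first cousins share one grandparent pair — two paths of length 4: r = 2·(1/2)^4 = 1/8).
r to a full niece or nephew = 1/4 (full aunt/uncle↔niece/nephew: two paths of length 3 through the shared grandparent pair: r = 2·(1/2)^3 = 1/4).
r to a half-sibling = 0.25 (half-sibs share one parent — one path of length 2: r = (1/2)^2 = 1/4).
Summing one r·B term per recipient: 1·0.125·0.311 + 4·0.25·0.113 + 2·0.25·0.0902 = 0.196975.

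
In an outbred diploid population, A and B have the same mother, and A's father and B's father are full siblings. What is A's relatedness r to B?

0.375

Wright's path rule: contributions from independent ancestry routes add.
A and B are related in two ways: half-sibs through their shared mother (r = 1/4) and first cousins through their fathers (r = 1/8).
r = 1/4 + 1/8 = 3/8 = 0.375.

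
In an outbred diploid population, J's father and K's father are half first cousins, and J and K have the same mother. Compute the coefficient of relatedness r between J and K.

Relatedness sums over independent paths through distinct common ancestors.
J and K are related in two ways: half second cousins through their fathers (r = 1/64) and half-sibs through their shared mother (r = 1/4).
r = 1/64 + 1/4 = 0.265625.

0.265625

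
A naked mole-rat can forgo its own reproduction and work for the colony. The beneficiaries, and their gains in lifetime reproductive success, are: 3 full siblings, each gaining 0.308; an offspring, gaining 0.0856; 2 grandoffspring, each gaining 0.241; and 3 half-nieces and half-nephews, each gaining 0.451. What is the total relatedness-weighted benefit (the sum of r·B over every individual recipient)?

r to a full sibling = 1/2 (full sibs share both parents — two paths of length 2: r = 2·(1/2)^2 = 1/2).
r to an offspring = 0.5 (one parent–offspring link: r = (1/2)^1 = 1/2).
r to a grandoffspring = 0.25 (two parent–offspring links: r = (1/2)^2 = 1/4).
r to a half-niece or half-nephew = 0.125 (half-aunt/uncle↔niece/nephew: one path of length 3: r = (1/2)^3 = 1/8).
Summing one r·B term per recipient: 3·0.5·0.308 + 1·0.5·0.0856 + 2·0.25·0.241 + 3·0.125·0.451 = 0.794425.

0.794425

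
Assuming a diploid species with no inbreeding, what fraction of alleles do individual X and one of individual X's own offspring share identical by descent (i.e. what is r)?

Each parent–offspring link contributes a factor of 1/2, and independent paths through distinct common ancestors add.
One parent–offspring link: r = (1/2)^1 = 1/2.

0.5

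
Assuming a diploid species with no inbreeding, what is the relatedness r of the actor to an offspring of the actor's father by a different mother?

0.25

Each parent–offspring link contributes a factor of 1/2, and independent paths through distinct common ancestors add.
Half-sibs share one parent — one path of length 2: r = (1/2)^2 = 1/4.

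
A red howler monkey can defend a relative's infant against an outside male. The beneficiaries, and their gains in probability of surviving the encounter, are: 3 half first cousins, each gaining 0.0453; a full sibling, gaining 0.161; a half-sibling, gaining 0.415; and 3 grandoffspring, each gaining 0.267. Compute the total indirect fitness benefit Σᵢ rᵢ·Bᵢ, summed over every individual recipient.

0.39299375

r to a half first cousin = 1/16 (half first cousins share one grandparent — one path of length 4: r = (1/2)^4 = 1/16).
r to a full sibling = 0.5 (full sibs share both parents — two paths of length 2: r = 2·(1/2)^2 = 1/2).
r to a half-sibling = 1/4 (half-sibs share one parent — one path of length 2: r = (1/2)^2 = 1/4).
r to a grandoffspring = 0.25 (two parent–offspring links: r = (1/2)^2 = 1/4).
Summing one r·B term per recipient: 3·0.0625·0.0453 + 1·0.5·0.161 + 1·0.25·0.415 + 3·0.25·0.267 = 0.39299375.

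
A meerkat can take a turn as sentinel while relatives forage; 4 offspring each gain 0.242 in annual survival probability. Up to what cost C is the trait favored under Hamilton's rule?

0.484

r to an offspring = 1/2 (one parent–offspring link: r = (1/2)^1 = 1/2).
Hamilton's rule: n·r·B > C, so the trait is favored while C < n·r·B = 4·0.5·0.242 = 0.484.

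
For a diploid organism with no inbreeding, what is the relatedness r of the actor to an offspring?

Each parent–offspring link contributes a factor of 1/2, and independent paths through distinct common ancestors add.
One parent–offspring link: r = (1/2)^1 = 1/2.

0.5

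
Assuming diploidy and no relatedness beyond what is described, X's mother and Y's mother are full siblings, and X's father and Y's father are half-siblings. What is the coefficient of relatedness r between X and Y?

Wright's path rule: contributions from independent ancestry routes add.
X and Y are related in two ways: first cousins through their mothers (r = 1/8) and half first cousins through their fathers (r = 1/16).
r = 1/8 + 1/16 = 0.1875.

0.1875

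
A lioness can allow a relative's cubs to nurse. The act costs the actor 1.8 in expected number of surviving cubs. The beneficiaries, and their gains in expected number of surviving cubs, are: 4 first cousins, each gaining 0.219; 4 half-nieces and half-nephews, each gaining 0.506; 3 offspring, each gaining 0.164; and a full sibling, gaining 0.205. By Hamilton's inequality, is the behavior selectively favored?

No

Hamilton's rule: the trait is favored when the sum of r·B over every recipient exceeds the actor's cost C.
r to a first cousin = 1/8 (first cousins share one grandparent pair — two paths of length 4: r = 2·(1/2)^4 = 1/8).
r to a half-niece or half-nephew = 0.125 (half-aunt/uncle↔niece/nephew: one path of length 3: r = (1/2)^3 = 1/8).
r to an offspring = 0.5 (one parent–offspring link: r = (1/2)^1 = 1/2).
r to a full sibling = 0.5 (full sibs share both parents — two paths of length 2: r = 2·(1/2)^2 = 1/2).
Summing one r·B term per recipient: 4·0.125·0.219 + 4·0.125·0.506 + 3·0.5·0.164 + 1·0.5·0.205 = 0.711.
0.711 < 1.8: the indirect benefit is less than the cost.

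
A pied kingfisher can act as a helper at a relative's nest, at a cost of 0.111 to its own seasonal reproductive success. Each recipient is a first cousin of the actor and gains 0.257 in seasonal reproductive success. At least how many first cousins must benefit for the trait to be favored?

4

r to a first cousin = 0.125 (first cousins share one grandparent pair — two paths of length 4: r = 2·(1/2)^4 = 1/8).
Hamilton's rule: n·r·B > C  ⇒  n > C/(r·B) = 0.111/(0.125·0.257) = 3.455.
The smallest integer exceeding 3.455 is 4.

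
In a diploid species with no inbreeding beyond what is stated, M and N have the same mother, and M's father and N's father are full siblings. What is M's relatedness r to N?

Relatedness sums over independent paths through distinct common ancestors.
M and N are related in two ways: half-sibs through their shared mother (r = 1/4) and first cousins through their fathers (r = 1/8).
r = 1/4 + 1/8 = 0.375.

0.375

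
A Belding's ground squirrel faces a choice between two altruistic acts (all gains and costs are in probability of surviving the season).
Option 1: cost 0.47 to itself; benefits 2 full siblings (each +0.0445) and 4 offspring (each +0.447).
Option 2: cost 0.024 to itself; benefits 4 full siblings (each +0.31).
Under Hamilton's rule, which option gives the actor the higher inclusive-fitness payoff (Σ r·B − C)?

Option 1: r to a full sibling = 0.5.
Option 1: r to an offspring = 0.5.
Option 1: Σ r·B − C = (2·0.5·0.0445 + 4·0.5·0.447) − 0.47 = 0.4685.
Option 2: r to a full sibling = 0.5.
Option 2: Σ r·B − C = (4·0.5·0.31) − 0.024 = 0.596.
Option 2 has the higher net inclusive-fitness payoff.

Option 2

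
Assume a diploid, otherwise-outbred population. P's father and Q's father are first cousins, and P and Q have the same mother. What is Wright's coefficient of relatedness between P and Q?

Independent pedigree routes through distinct common ancestors add.
P and Q are related in two ways: second cousins through their fathers (r = 1/32) and half-sibs through their shared mother (r = 1/4).
r = 1/32 + 1/4 = 9/32 = 0.28125.

0.28125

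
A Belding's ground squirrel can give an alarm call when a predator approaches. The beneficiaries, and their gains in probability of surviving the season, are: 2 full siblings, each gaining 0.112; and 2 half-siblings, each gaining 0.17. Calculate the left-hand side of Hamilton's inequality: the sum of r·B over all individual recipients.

r to a full sibling = 0.5 (full sibs share both parents — two paths of length 2: r = 2·(1/2)^2 = 1/2).
r to a half-sibling = 1/4 (half-sibs share one parent — one path of length 2: r = (1/2)^2 = 1/4).
Summing one r·B term per recipient: 2·0.5·0.112 + 2·0.25·0.17 = 0.197.

0.197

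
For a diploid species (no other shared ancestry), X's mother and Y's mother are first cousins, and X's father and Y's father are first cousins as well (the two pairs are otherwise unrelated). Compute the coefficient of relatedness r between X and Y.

With two independent routes of shared ancestry, r is the sum of the two contributions.
X and Y are related in two ways: second cousins through their mothers (r = 1/32) and second cousins through their fathers (r = 1/32).
r = 1/32 + 1/32 = 0.0625.

0.0625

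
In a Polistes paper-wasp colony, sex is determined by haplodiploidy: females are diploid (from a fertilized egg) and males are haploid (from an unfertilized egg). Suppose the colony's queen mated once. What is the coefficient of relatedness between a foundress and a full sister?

0.75

Haplodiploid full sisters inherit their father's entire haploid genome identically (contributing 1/2) and on average half of their mother's contribution (1/2 · 1/2 = 1/4); r = 1/2 + 1/4 = 3/4.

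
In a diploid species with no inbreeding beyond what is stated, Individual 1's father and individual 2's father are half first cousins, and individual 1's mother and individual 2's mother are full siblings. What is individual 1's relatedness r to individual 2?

0.140625

Relatedness sums over independent paths through distinct common ancestors.
Individual 1 and individual 2 are related in two ways: half second cousins through their fathers (r = 1/64) and first cousins through their mothers (r = 1/8).
r = 1/64 + 1/8 = 0.140625.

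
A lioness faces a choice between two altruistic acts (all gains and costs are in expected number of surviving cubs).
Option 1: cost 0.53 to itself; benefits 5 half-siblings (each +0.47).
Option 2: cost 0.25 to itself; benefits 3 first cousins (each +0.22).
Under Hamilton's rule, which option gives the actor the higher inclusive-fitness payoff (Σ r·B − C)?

Option 1

Option 1: r to a half-sibling = 0.25.
Option 1: Σ r·B − C = (5·0.25·0.47) − 0.53 = 0.0575.
Option 2: r to a first cousin = 0.125.
Option 2: Σ r·B − C = (3·0.125·0.22) − 0.25 = -0.1675.
Option 1 has the higher net inclusive-fitness payoff.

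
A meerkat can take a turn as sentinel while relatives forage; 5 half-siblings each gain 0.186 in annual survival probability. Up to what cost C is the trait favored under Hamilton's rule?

0.2325

r to a half-sibling = 1/4 (half-sibs share one parent — one path of length 2: r = (1/2)^2 = 1/4).
Hamilton's rule: n·r·B > C, so the trait is favored while C < n·r·B = 5·0.25·0.186 = 0.2325.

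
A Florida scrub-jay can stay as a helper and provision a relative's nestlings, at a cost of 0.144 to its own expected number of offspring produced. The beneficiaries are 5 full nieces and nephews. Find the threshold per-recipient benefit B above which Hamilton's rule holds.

0.1152

r to a full niece or nephew = 1/4 (full aunt/uncle↔niece/nephew: two paths of length 3 through the shared grandparent pair: r = 2·(1/2)^3 = 1/4).
Hamilton's rule with n recipients of equal r: n·r·B > C, so B > C/(n·r) = 0.144/(5·0.25) = 0.1152.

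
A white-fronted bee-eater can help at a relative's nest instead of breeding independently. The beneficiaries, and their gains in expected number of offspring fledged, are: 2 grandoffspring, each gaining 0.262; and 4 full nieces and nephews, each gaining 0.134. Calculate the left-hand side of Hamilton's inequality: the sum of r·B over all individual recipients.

0.265

r to a grandoffspring = 1/4 (two parent–offspring links: r = (1/2)^2 = 1/4).
r to a full niece or nephew = 1/4 (full aunt/uncle↔niece/nephew: two paths of length 3 through the shared grandparent pair: r = 2·(1/2)^3 = 1/4).
Summing one r·B term per recipient: 2·0.25·0.262 + 4·0.25·0.134 = 0.265.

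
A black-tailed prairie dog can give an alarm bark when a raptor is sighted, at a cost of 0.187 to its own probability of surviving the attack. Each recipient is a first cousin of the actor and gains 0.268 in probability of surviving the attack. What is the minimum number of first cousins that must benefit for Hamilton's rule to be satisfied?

6

r to a first cousin = 1/8 (first cousins share one grandparent pair — two paths of length 4: r = 2·(1/2)^4 = 1/8).
Hamilton's rule: n·r·B > C  ⇒  n > C/(r·B) = 0.187/(0.125·0.268) = 5.582.
The smallest integer exceeding 5.582 is 6.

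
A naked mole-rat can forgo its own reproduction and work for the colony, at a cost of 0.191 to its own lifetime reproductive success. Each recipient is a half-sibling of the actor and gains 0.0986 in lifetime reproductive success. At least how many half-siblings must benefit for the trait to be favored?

8

r to a half-sibling = 1/4 (half-sibs share one parent — one path of length 2: r = (1/2)^2 = 1/4).
Hamilton's rule: n·r·B > C  ⇒  n > C/(r·B) = 0.191/(0.25·0.0986) = 7.748.
The smallest integer exceeding 7.748 is 8.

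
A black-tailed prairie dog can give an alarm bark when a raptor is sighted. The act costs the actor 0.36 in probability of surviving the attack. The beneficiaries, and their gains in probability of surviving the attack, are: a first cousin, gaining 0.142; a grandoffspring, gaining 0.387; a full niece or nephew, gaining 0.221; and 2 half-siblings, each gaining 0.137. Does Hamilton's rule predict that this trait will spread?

No

Hamilton's rule: the trait is favored when the sum of r·B over every recipient exceeds the actor's cost C.
r to a first cousin = 1/8 (first cousins share one grandparent pair — two paths of length 4: r = 2·(1/2)^4 = 1/8).
r to a grandoffspring = 1/4 (two parent–offspring links: r = (1/2)^2 = 1/4).
r to a full niece or nephew = 0.25 (full aunt/uncle↔niece/nephew: two paths of length 3 through the shared grandparent pair: r = 2·(1/2)^3 = 1/4).
r to a half-sibling = 0.25 (half-sibs share one parent — one path of length 2: r = (1/2)^2 = 1/4).
Summing one r·B term per recipient: 1·0.125·0.142 + 1·0.25·0.387 + 1·0.25·0.221 + 2·0.25·0.137 = 0.23825.
0.23825 < 0.36: the indirect benefit is less than the cost.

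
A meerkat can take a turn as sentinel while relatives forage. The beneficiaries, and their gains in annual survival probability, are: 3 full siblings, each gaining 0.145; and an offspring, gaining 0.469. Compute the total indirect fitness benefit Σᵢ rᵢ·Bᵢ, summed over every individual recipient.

r to a full sibling = 0.5 (full sibs share both parents — two paths of length 2: r = 2·(1/2)^2 = 1/2).
r to an offspring = 0.5 (one parent–offspring link: r = (1/2)^1 = 1/2).
Summing one r·B term per recipient: 3·0.5·0.145 + 1·0.5·0.469 = 0.452.

0.452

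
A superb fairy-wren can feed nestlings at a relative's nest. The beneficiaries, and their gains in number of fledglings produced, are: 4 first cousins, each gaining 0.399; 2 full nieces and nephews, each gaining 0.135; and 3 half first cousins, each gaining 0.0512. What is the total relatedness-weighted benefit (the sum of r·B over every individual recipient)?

r to a first cousin = 1/8 (first cousins share one grandparent pair — two paths of length 4: r = 2·(1/2)^4 = 1/8).
r to a full niece or nephew = 0.25 (full aunt/uncle↔niece/nephew: two paths of length 3 through the shared grandparent pair: r = 2·(1/2)^3 = 1/4).
r to a half first cousin = 1/16 (half first cousins share one grandparent — one path of length 4: r = (1/2)^4 = 1/16).
Summing one r·B term per recipient: 4·0.125·0.399 + 2·0.25·0.135 + 3·0.0625·0.0512 = 0.2766.

0.2766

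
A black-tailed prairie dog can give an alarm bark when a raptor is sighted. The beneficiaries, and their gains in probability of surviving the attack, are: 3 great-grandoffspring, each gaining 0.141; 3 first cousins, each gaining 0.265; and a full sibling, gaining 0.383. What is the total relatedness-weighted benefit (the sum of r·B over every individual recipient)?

r to a great-grandoffspring = 1/8 (three parent–offspring links: r = (1/2)^3 = 1/8).
r to a first cousin = 0.125 (first cousins share one grandparent pair — two paths of length 4: r = 2·(1/2)^4 = 1/8).
r to a full sibling = 1/2 (full sibs share both parents — two paths of length 2: r = 2·(1/2)^2 = 1/2).
Summing one r·B term per recipient: 3·0.125·0.141 + 3·0.125·0.265 + 1·0.5·0.383 = 0.34375.

0.34375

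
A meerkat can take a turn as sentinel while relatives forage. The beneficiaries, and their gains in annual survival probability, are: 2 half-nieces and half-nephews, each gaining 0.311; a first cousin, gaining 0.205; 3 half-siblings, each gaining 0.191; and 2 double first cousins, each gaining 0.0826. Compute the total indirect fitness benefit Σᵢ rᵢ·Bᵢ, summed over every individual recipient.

0.287925

r to a half-niece or half-nephew = 1/8 (half-aunt/uncle↔niece/nephew: one path of length 3: r = (1/2)^3 = 1/8).
r to a first cousin = 0.125 (first cousins share one grandparent pair — two paths of length 4: r = 2·(1/2)^4 = 1/8).
r to a half-sibling = 0.25 (half-sibs share one parent — one path of length 2: r = (1/2)^2 = 1/4).
r to a double first cousin = 1/4 (double first cousins share both grandparent pairs — four paths of length 4: r = 4·(1/2)^4 = 1/4).
Summing one r·B term per recipient: 2·0.125·0.311 + 1·0.125·0.205 + 3·0.25·0.191 + 2·0.25·0.0826 = 0.287925.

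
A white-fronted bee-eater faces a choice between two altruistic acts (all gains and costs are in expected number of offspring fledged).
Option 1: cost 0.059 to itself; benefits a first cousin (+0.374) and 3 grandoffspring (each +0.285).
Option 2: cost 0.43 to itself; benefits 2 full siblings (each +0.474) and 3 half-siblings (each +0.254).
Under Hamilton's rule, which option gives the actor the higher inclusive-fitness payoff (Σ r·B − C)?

Option 2

Option 1: r to a first cousin = 0.125.
Option 1: r to a grandoffspring = 0.25.
Option 1: Σ r·B − C = (1·0.125·0.374 + 3·0.25·0.285) − 0.059 = 0.2015.
Option 2: r to a full sibling = 0.5.
Option 2: r to a half-sibling = 0.25.
Option 2: Σ r·B − C = (2·0.5·0.474 + 3·0.25·0.254) − 0.43 = 0.2345.
Option 2 has the higher net inclusive-fitness payoff.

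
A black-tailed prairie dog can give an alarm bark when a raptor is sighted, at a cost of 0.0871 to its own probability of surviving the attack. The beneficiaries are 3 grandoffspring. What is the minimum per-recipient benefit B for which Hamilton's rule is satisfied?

r to a grandoffspring = 0.25 (two parent–offspring links: r = (1/2)^2 = 1/4).
Hamilton's rule with n recipients of equal r: n·r·B > C, so B > C/(n·r) = 0.0871/(3·0.25) = 0.1161.

0.1161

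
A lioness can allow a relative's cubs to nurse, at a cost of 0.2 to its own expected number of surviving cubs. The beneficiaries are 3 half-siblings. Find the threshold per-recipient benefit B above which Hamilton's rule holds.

0.2667

r to a half-sibling = 0.25 (half-sibs share one parent — one path of length 2: r = (1/2)^2 = 1/4).
Hamilton's rule with n recipients of equal r: n·r·B > C, so B > C/(n·r) = 0.2/(3·0.25) = 0.2667.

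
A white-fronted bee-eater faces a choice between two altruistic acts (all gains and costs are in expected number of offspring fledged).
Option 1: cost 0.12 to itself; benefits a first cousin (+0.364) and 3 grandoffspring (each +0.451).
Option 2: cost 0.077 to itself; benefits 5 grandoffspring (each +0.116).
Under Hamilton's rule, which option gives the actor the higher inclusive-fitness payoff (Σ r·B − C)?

Option 1

Option 1: r to a first cousin = 0.125.
Option 1: r to a grandoffspring = 0.25.
Option 1: Σ r·B − C = (1·0.125·0.364 + 3·0.25·0.451) − 0.12 = 0.26375.
Option 2: r to a grandoffspring = 0.25.
Option 2: Σ r·B − C = (5·0.25·0.116) − 0.077 = 0.068.
Option 1 has the higher net inclusive-fitness payoff.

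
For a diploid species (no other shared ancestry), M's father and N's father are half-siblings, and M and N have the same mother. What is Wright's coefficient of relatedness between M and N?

Wright's path rule: contributions from independent ancestry routes add.
M and N are related in two ways: half first cousins through their fathers (r = 1/16) and half-sibs through their shared mother (r = 1/4).
r = 1/16 + 1/4 = 0.3125.

0.3125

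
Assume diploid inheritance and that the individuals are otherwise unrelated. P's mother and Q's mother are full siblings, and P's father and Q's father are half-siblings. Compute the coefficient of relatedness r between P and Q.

Wright's path rule: contributions from independent ancestry routes add.
P and Q are related in two ways: first cousins through their mothers (r = 1/8) and half first cousins through their fathers (r = 1/16).
r = 1/8 + 1/16 = 3/16 = 0.1875.

0.1875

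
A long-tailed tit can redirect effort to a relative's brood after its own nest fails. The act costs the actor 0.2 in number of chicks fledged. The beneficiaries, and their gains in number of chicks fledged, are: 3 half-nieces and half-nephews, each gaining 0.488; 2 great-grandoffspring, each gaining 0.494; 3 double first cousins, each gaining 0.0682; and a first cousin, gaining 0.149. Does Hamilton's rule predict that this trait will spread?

Yes

Hamilton's rule: the trait is favored when the sum of r·B over every recipient exceeds the actor's cost C.
r to a half-niece or half-nephew = 0.125 (half-aunt/uncle↔niece/nephew: one path of length 3: r = (1/2)^3 = 1/8).
r to a great-grandoffspring = 0.125 (three parent–offspring links: r = (1/2)^3 = 1/8).
r to a double first cousin = 1/4 (double first cousins share both grandparent pairs — four paths of length 4: r = 4·(1/2)^4 = 1/4).
r to a first cousin = 0.125 (first cousins share one grandparent pair — two paths of length 4: r = 2·(1/2)^4 = 1/8).
Summing one r·B term per recipient: 3·0.125·0.488 + 2·0.125·0.494 + 3·0.25·0.0682 + 1·0.125·0.149 = 0.376275.
0.376275 > 0.2: the indirect benefit exceeds the cost.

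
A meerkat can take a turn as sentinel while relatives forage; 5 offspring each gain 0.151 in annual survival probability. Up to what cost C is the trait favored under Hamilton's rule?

0.3775

r to an offspring = 0.5 (one parent–offspring link: r = (1/2)^1 = 1/2).
Hamilton's rule: n·r·B > C, so the trait is favored while C < n·r·B = 5·0.5·0.151 = 0.3775.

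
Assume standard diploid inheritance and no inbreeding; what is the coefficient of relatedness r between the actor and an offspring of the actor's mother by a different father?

0.25

Each parent–offspring link contributes a factor of 1/2, and independent paths through distinct common ancestors add.
Half-sibs share one parent — one path of length 2: r = (1/2)^2 = 1/4.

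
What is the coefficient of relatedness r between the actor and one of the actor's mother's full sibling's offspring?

Each parent–offspring link contributes a factor of 1/2, and independent paths through distinct common ancestors add.
First cousins share one grandparent pair — two paths of length 4: r = 2·(1/2)^4 = 1/8.

0.125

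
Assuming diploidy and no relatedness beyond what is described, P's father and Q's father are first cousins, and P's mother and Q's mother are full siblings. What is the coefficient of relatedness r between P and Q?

Wright's path rule: contributions from independent ancestry routes add.
P and Q are related in two ways: second cousins through their fathers (r = 1/32) and first cousins through their mothers (r = 1/8).
r = 1/32 + 1/8 = 0.15625.

0.15625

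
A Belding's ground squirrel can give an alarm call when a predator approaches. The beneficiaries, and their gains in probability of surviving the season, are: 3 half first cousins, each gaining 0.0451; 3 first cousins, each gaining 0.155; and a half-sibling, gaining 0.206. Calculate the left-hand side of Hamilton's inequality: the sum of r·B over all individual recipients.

r to a half first cousin = 0.0625 (half first cousins share one grandparent — one path of length 4: r = (1/2)^4 = 1/16).
r to a first cousin = 0.125 (first cousins share one grandparent pair — two paths of length 4: r = 2·(1/2)^4 = 1/8).
r to a half-sibling = 1/4 (half-sibs share one parent — one path of length 2: r = (1/2)^2 = 1/4).
Summing one r·B term per recipient: 3·0.0625·0.0451 + 3·0.125·0.155 + 1·0.25·0.206 = 0.11808125.

0.11808125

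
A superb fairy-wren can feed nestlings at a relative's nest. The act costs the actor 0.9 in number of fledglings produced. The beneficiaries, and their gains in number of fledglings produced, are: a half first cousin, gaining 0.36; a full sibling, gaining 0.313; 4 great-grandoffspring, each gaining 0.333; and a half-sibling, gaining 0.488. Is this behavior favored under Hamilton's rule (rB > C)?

Hamilton's rule: the trait is favored when the sum of r·B over every recipient exceeds the actor's cost C.
r to a half first cousin = 0.0625 (half first cousins share one grandparent — one path of length 4: r = (1/2)^4 = 1/16).
r to a full sibling = 1/2 (full sibs share both parents — two paths of length 2: r = 2·(1/2)^2 = 1/2).
r to a great-grandoffspring = 1/8 (three parent–offspring links: r = (1/2)^3 = 1/8).
r to a half-sibling = 1/4 (half-sibs share one parent — one path of length 2: r = (1/2)^2 = 1/4).
Summing one r·B term per recipient: 1·0.0625·0.36 + 1·0.5·0.313 + 4·0.125·0.333 + 1·0.25·0.488 = 0.4675.
0.4675 < 0.9: the indirect benefit is less than the cost.

No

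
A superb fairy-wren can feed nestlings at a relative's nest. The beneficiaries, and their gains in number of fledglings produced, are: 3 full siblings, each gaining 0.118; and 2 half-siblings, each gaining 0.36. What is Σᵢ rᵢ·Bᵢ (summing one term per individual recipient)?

0.357

r to a full sibling = 0.5 (full sibs share both parents — two paths of length 2: r = 2·(1/2)^2 = 1/2).
r to a half-sibling = 0.25 (half-sibs share one parent — one path of length 2: r = (1/2)^2 = 1/4).
Summing one r·B term per recipient: 3·0.5·0.118 + 2·0.25·0.36 = 0.357.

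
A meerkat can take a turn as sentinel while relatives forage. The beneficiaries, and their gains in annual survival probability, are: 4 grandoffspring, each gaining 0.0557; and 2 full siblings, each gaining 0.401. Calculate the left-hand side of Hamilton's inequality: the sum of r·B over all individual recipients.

r to a grandoffspring = 1/4 (two parent–offspring links: r = (1/2)^2 = 1/4).
r to a full sibling = 1/2 (full sibs share both parents — two paths of length 2: r = 2·(1/2)^2 = 1/2).
Summing one r·B term per recipient: 4·0.25·0.0557 + 2·0.5·0.401 = 0.4567.

0.4567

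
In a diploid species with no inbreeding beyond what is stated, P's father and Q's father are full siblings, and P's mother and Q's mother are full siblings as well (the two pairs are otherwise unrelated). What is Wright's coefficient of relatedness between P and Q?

With two independent routes of shared ancestry, r is the sum of the two contributions.
P and Q are related in two ways: first cousins through their fathers (r = 1/8) and first cousins through their mothers (r = 1/8) — i.e. double first cousins.
r = 1/8 + 1/8 = 1/4 = 0.25.

0.25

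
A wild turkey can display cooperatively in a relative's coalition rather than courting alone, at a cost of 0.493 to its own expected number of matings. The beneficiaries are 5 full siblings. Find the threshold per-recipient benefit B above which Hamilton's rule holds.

r to a full sibling = 0.5 (full sibs share both parents — two paths of length 2: r = 2·(1/2)^2 = 1/2).
Hamilton's rule with n recipients of equal r: n·r·B > C, so B > C/(n·r) = 0.493/(5·0.5) = 0.1972.

0.1972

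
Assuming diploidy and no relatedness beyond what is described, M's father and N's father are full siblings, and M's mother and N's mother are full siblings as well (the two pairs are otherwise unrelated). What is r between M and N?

With two independent routes of shared ancestry, r is the sum of the two contributions.
M and N are related in two ways: first cousins through their fathers (r = 1/8) and first cousins through their mothers (r = 1/8) — i.e. double first cousins.
r = 1/8 + 1/8 = 1/4 = 0.25.

0.25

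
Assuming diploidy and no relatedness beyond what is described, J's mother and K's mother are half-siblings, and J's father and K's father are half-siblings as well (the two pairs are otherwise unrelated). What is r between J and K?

Wright's path rule: contributions from independent ancestry routes add.
J and K are related in two ways: half first cousins through their mothers (r = 1/16) and half first cousins through their fathers (r = 1/16).
r = 1/16 + 1/16 = 1/8 = 0.125.

0.125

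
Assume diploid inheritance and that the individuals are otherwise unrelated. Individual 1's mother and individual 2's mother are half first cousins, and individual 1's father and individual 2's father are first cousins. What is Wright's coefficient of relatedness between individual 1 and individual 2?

Wright's path rule: contributions from independent ancestry routes add.
Individual 1 and individual 2 are related in two ways: half second cousins through their mothers (r = 1/64) and second cousins through their fathers (r = 1/32).
r = 1/64 + 1/32 = 0.046875.

0.046875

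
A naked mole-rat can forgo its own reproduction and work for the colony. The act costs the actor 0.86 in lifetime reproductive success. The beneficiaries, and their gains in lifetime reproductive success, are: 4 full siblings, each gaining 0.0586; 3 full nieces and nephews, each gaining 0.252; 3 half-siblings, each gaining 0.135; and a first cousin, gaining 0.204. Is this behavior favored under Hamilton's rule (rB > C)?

Hamilton's rule: the trait is favored when the sum of r·B over every recipient exceeds the actor's cost C.
r to a full sibling = 0.5 (full sibs share both parents — two paths of length 2: r = 2·(1/2)^2 = 1/2).
r to a full niece or nephew = 1/4 (full aunt/uncle↔niece/nephew: two paths of length 3 through the shared grandparent pair: r = 2·(1/2)^3 = 1/4).
r to a half-sibling = 1/4 (half-sibs share one parent — one path of length 2: r = (1/2)^2 = 1/4).
r to a first cousin = 0.125 (first cousins share one grandparent pair — two paths of length 4: r = 2·(1/2)^4 = 1/8).
Summing one r·B term per recipient: 4·0.5·0.0586 + 3·0.25·0.252 + 3·0.25·0.135 + 1·0.125·0.204 = 0.43295.
0.43295 < 0.86: the indirect benefit is less than the cost.

No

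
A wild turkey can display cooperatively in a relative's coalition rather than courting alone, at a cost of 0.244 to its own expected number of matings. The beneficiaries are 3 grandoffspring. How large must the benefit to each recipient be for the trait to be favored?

0.3253

r to a grandoffspring = 1/4 (two parent–offspring links: r = (1/2)^2 = 1/4).
Hamilton's rule with n recipients of equal r: n·r·B > C, so B > C/(n·r) = 0.244/(3·0.25) = 0.3253.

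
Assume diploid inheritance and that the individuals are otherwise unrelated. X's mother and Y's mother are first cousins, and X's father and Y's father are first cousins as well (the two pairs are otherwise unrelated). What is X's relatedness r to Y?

0.0625

Relatedness sums over independent paths through distinct common ancestors.
X and Y are related in two ways: second cousins through their mothers (r = 1/32) and second cousins through their fathers (r = 1/32).
r = 1/32 + 1/32 = 0.0625.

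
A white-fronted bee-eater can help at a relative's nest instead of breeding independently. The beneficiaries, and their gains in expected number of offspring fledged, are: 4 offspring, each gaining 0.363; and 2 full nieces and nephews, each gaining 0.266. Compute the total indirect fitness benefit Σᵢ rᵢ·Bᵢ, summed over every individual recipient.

0.859

r to an offspring = 0.5 (one parent–offspring link: r = (1/2)^1 = 1/2).
r to a full niece or nephew = 0.25 (full aunt/uncle↔niece/nephew: two paths of length 3 through the shared grandparent pair: r = 2·(1/2)^3 = 1/4).
Summing one r·B term per recipient: 4·0.5·0.363 + 2·0.25·0.266 = 0.859.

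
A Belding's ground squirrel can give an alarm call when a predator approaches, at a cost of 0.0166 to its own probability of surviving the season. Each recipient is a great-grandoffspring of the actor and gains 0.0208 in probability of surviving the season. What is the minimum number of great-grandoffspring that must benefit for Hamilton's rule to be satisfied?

7

r to a great-grandoffspring = 1/8 (three parent–offspring links: r = (1/2)^3 = 1/8).
Hamilton's rule: n·r·B > C  ⇒  n > C/(r·B) = 0.0166/(0.125·0.0208) = 6.385.
The smallest integer exceeding 6.385 is 7.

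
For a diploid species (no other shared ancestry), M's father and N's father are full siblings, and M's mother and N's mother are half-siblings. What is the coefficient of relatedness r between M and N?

Wright's path rule: contributions from independent ancestry routes add.
M and N are related in two ways: first cousins through their fathers (r = 1/8) and half first cousins through their mothers (r = 1/16).
r = 1/8 + 1/16 = 0.1875.

0.1875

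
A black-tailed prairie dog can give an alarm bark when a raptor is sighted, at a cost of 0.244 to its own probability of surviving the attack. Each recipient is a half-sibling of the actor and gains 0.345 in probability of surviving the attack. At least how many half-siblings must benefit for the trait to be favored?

r to a half-sibling = 1/4 (half-sibs share one parent — one path of length 2: r = (1/2)^2 = 1/4).
Hamilton's rule: n·r·B > C  ⇒  n > C/(r·B) = 0.244/(0.25·0.345) = 2.829.
The smallest integer exceeding 2.829 is 3.

3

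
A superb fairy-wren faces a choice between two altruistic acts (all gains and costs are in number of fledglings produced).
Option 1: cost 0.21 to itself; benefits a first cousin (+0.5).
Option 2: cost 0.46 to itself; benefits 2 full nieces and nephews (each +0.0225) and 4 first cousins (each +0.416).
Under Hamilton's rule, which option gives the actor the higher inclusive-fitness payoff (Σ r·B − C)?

Option 1: r to a first cousin = 0.125.
Option 1: Σ r·B − C = (1·0.125·0.5) − 0.21 = -0.1475.
Option 2: r to a full niece or nephew = 0.25.
Option 2: r to a first cousin = 0.125.
Option 2: Σ r·B − C = (2·0.25·0.0225 + 4·0.125·0.416) − 0.46 = -0.24075.
Option 1 has the higher net inclusive-fitness payoff.

Option 1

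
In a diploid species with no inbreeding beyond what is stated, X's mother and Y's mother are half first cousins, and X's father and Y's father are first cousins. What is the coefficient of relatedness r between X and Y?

0.046875

Independent pedigree routes through distinct common ancestors add.
X and Y are related in two ways: half second cousins through their mothers (r = 1/64) and second cousins through their fathers (r = 1/32).
r = 1/64 + 1/32 = 3/64 = 0.046875.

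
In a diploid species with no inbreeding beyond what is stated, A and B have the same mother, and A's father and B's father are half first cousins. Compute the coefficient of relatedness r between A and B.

Wright's path rule: contributions from independent ancestry routes add.
A and B are related in two ways: half-sibs through their shared mother (r = 1/4) and half second cousins through their fathers (r = 1/64).
r = 1/4 + 1/64 = 17/64 = 0.265625.

0.265625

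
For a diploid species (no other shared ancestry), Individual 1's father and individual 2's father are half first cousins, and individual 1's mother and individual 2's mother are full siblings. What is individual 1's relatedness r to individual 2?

Independent pedigree routes through distinct common ancestors add.
Individual 1 and individual 2 are related in two ways: half second cousins through their fathers (r = 1/64) and first cousins through their mothers (r = 1/8).
r = 1/64 + 1/8 = 0.140625.

0.140625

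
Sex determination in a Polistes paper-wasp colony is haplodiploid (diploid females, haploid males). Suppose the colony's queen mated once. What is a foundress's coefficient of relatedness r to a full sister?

0.75

Haplodiploid full sisters inherit their father's entire haploid genome identically (contributing 1/2) and on average half of their mother's contribution (1/2 · 1/2 = 1/4); r = 1/2 + 1/4 = 3/4.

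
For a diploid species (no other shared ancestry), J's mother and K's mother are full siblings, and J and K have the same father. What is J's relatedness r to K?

0.375

Independent pedigree routes through distinct common ancestors add.
J and K are related in two ways: first cousins through their mothers (r = 1/8) and half-sibs through their shared father (r = 1/4).
r = 1/8 + 1/4 = 3/8 = 0.375.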